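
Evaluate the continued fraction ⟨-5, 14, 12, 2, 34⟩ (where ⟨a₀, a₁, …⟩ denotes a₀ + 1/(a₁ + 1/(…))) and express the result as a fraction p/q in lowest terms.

Start with 34.
2 + 1/(34/1) = 2 + 1/34 = 69/34
12 + 1/(69/34) = 12 + 34/69 = 862/69
14 + 1/(862/69) = 14 + 69/862 = 12137/862
-5 + 1/(12137/862) = -5 + 862/12137 = -59823/12137

-59823/12137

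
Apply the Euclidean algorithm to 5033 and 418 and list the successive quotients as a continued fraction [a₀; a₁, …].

[12; 24, 1, 1, 2, 3]

5033 ÷ 418 → quotient 12, remainder 17
418 ÷ 17 → quotient 24, remainder 10
17 ÷ 10 → quotient 1, remainder 7
10 ÷ 7 → quotient 1, remainder 3
7 ÷ 3 → quotient 2, remainder 1
3 ÷ 1 → quotient 3, remainder 0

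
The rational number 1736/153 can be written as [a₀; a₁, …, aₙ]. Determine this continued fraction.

[11; 2, 1, 7, 1, 5]

Run the Euclidean algorithm, recording each quotient:
1736 = 11·153 + 53, so a_0 = 11
153 = 2·53 + 47, so a_1 = 2
53 = 1·47 + 6, so a_2 = 1
47 = 7·6 + 5, so a_3 = 7
6 = 1·5 + 1, so a_4 = 1
5 = 5·1 + 0, so a_5 = 5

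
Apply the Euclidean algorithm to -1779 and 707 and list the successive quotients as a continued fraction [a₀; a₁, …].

Repeatedly divide and take the remainder:
-1779 ÷ 707 → quotient -3, remainder 342
707 ÷ 342 → quotient 2, remainder 23
342 ÷ 23 → quotient 14, remainder 20
23 ÷ 20 → quotient 1, remainder 3
20 ÷ 3 → quotient 6, remainder 2
3 ÷ 2 → quotient 1, remainder 1
2 ÷ 1 → quotient 2, remainder 0

[-3; 2, 14, 1, 6, 1, 2]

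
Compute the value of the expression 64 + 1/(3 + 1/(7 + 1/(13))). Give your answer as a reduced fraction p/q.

18588/289

a_0 = 64: 64/1
a_1 = 3: 193/3
a_2 = 7: 1415/22
a_3 = 13: 18588/289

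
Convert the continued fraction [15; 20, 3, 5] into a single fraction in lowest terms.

4891/325

Collapse the nested fraction from the inside out:
Start with 5.
3 + 1/(5/1) = 3 + 1/5 = 16/5
20 + 1/(16/5) = 20 + 5/16 = 325/16
15 + 1/(325/16) = 15 + 16/325 = 4891/325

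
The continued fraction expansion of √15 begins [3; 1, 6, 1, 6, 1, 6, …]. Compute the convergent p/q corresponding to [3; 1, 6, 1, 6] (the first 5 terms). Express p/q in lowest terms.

213/55

a_0 = 3: 3/1
a_1 = 1: 4/1
a_2 = 6: 27/7
a_3 = 1: 31/8
a_4 = 6: 213/55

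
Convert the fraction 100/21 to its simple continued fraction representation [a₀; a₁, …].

Repeatedly divide and take the remainder:
100 = 4·21 + 16, so a_0 = 4
21 = 1·16 + 5, so a_1 = 1
16 = 3·5 + 1, so a_2 = 3
5 = 5·1 + 0, so a_3 = 5

[4; 1, 3, 5]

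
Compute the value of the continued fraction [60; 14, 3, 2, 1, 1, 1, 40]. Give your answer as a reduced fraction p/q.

Compute successive convergents:
a_0 = 60: 60/1
a_1 = 14: 841/14
a_2 = 3: 2583/43
a_3 = 2: 6007/100
a_4 = 1: 8590/143
a_5 = 1: 14597/243
a_6 = 1: 23187/386
a_7 = 40: 942077/15683

942077/15683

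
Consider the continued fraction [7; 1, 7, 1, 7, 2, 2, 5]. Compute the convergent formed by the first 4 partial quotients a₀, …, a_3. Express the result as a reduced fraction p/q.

71/9

a_0 = 7: 7/1
a_1 = 1: 8/1
a_2 = 7: 63/8
a_3 = 1: 71/9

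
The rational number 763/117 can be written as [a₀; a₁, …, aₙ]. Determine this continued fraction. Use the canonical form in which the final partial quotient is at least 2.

[6; 1, 1, 11, 5]

Run the Euclidean algorithm, recording each quotient:
⌊763/117⌋ = 6, remainder 61
⌊117/61⌋ = 1, remainder 56
⌊61/56⌋ = 1, remainder 5
⌊56/5⌋ = 11, remainder 1
⌊5/1⌋ = 5, remainder 0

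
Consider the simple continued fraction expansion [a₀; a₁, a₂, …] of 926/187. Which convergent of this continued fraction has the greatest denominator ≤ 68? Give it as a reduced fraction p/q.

a_0 = 4: 4/1  (≤ bound)
a_1 = 1: 5/1  (≤ bound)
a_2 = 19: 99/20  (≤ bound)
a_3 = 1: 104/21  (≤ bound)
a_4 = 3: 411/83  (> 68, stop)

104/21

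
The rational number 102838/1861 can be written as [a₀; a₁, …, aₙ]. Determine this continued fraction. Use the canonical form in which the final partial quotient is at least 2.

[55; 3, 1, 5, 1, 4, 14]

102838 ÷ 1861 → quotient 55, remainder 483
1861 ÷ 483 → quotient 3, remainder 412
483 ÷ 412 → quotient 1, remainder 71
412 ÷ 71 → quotient 5, remainder 57
71 ÷ 57 → quotient 1, remainder 14
57 ÷ 14 → quotient 4, remainder 1
14 ÷ 1 → quotient 14, remainder 0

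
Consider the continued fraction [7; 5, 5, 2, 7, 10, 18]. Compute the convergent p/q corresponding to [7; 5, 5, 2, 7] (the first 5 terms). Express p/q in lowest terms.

Start with 7.
2 + 1/(7/1) = 2 + 1/7 = 15/7
5 + 1/(15/7) = 5 + 7/15 = 82/15
5 + 1/(82/15) = 5 + 15/82 = 425/82
7 + 1/(425/82) = 7 + 82/425 = 3057/425

3057/425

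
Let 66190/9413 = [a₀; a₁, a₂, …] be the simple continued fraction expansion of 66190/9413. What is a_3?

⌊66190/9413⌋ = 7, remainder 299
⌊9413/299⌋ = 31, remainder 144
⌊299/144⌋ = 2, remainder 11
⌊144/11⌋ = 13, remainder 1

13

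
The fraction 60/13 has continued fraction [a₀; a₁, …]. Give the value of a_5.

2

Apply division with remainder until the remainder is 0:
60 = 4·13 + 8, so a_0 = 4
13 = 1·8 + 5, so a_1 = 1
8 = 1·5 + 3, so a_2 = 1
5 = 1·3 + 2, so a_3 = 1
3 = 1·2 + 1, so a_4 = 1
2 = 2·1 + 0, so a_5 = 2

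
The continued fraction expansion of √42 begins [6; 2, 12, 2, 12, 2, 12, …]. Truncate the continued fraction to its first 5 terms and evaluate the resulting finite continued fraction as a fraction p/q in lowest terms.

4206/649

a_0 = 6: 6/1
a_1 = 2: 13/2
a_2 = 12: 162/25
a_3 = 2: 337/52
a_4 = 12: 4206/649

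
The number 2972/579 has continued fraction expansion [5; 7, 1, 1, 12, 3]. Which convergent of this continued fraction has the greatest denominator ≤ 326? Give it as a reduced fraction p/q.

a_0 = 5: 5/1  (≤ bound)
a_1 = 7: 36/7  (≤ bound)
a_2 = 1: 41/8  (≤ bound)
a_3 = 1: 77/15  (≤ bound)
a_4 = 12: 965/188  (≤ bound)
a_5 = 3: 2972/579  (> 326, stop)

965/188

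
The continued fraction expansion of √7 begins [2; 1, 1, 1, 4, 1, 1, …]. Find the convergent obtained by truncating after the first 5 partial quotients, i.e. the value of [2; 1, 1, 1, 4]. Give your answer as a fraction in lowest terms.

37/14

a_0 = 2: 2/1
a_1 = 1: 3/1
a_2 = 1: 5/2
a_3 = 1: 8/3
a_4 = 4: 37/14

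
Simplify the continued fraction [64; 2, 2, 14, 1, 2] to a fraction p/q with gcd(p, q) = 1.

a_0 = 64: 64/1
a_1 = 2: 129/2
a_2 = 2: 322/5
a_3 = 14: 4637/72
a_4 = 1: 4959/77
a_5 = 2: 14555/226

14555/226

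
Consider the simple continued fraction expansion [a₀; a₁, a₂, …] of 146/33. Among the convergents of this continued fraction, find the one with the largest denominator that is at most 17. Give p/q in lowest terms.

31/7

List convergents until the denominator exceeds the bound:
a_0 = 4: 4/1  (≤ bound)
a_1 = 2: 9/2  (≤ bound)
a_2 = 2: 22/5  (≤ bound)
a_3 = 1: 31/7  (≤ bound)
a_4 = 4: 146/33  (> 17, stop)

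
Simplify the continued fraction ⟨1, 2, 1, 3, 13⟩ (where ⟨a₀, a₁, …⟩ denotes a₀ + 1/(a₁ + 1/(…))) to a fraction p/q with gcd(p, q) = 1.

Start with 13.
3 + 1/(13/1) = 3 + 1/13 = 40/13
1 + 1/(40/13) = 1 + 13/40 = 53/40
2 + 1/(53/40) = 2 + 40/53 = 146/53
1 + 1/(146/53) = 1 + 53/146 = 199/146

199/146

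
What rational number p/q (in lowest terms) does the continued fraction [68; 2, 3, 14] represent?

Use the convergent recurrence hₖ = aₖ·hₖ₋₁ + hₖ₋₂ (and likewise for the denominators kₖ):
a_0 = 68: 68/1
a_1 = 2: 137/2
a_2 = 3: 479/7
a_3 = 14: 6843/100

6843/100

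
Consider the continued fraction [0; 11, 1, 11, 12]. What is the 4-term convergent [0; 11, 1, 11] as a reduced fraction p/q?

Use the convergent recurrence hₖ = aₖ·hₖ₋₁ + hₖ₋₂ (and likewise for the denominators kₖ):
a_0 = 0: 0/1
a_1 = 11: 1/11
a_2 = 1: 1/12
a_3 = 11: 12/143

12/143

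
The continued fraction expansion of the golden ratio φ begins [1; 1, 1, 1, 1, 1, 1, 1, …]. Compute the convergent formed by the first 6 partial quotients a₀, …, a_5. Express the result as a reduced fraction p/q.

a_0 = 1: 1/1
a_1 = 1: 2/1
a_2 = 1: 3/2
a_3 = 1: 5/3
a_4 = 1: 8/5
a_5 = 1: 13/8

13/8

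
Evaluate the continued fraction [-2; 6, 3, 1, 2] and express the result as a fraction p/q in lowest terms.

Start with 2.
1 + 1/(2/1) = 1 + 1/2 = 3/2
3 + 1/(3/2) = 3 + 2/3 = 11/3
6 + 1/(11/3) = 6 + 3/11 = 69/11
-2 + 1/(69/11) = -2 + 11/69 = -127/69

-127/69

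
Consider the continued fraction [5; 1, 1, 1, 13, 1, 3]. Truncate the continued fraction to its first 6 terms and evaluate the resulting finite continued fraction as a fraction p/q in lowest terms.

Starting at the tail and folding back:
Start with 1.
13 + 1/(1/1) = 13 + 1/1 = 14/1
1 + 1/(14/1) = 1 + 1/14 = 15/14
1 + 1/(15/14) = 1 + 14/15 = 29/15
1 + 1/(29/15) = 1 + 15/29 = 44/29
5 + 1/(44/29) = 5 + 29/44 = 249/44

249/44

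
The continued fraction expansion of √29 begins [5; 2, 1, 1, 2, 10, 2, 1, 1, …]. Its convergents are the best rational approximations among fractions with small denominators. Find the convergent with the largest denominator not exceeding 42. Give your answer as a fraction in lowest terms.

a_0 = 5: 5/1  (≤ bound)
a_1 = 2: 11/2  (≤ bound)
a_2 = 1: 16/3  (≤ bound)
a_3 = 1: 27/5  (≤ bound)
a_4 = 2: 70/13  (≤ bound)
a_5 = 10: 727/135  (> 42, stop)

70/13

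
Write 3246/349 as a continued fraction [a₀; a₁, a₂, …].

Run the Euclidean algorithm, recording each quotient:
⌊3246/349⌋ = 9, remainder 105
⌊349/105⌋ = 3, remainder 34
⌊105/34⌋ = 3, remainder 3
⌊34/3⌋ = 11, remainder 1
⌊3/1⌋ = 3, remainder 0

[9; 3, 3, 11, 3]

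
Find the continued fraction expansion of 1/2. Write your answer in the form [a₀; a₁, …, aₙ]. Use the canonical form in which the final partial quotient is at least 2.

1 = 0·2 + 1, so a_0 = 0
2 = 2·1 + 0, so a_1 = 2

[0; 2]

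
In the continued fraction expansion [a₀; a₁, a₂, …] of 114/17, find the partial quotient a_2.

Run the Euclidean algorithm, recording each quotient:
114 = 6·17 + 12, so a_0 = 6
17 = 1·12 + 5, so a_1 = 1
12 = 2·5 + 2, so a_2 = 2

2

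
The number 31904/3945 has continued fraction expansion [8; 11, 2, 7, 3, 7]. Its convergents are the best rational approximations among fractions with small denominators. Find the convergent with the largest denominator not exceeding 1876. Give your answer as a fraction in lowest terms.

List convergents until the denominator exceeds the bound:
a_0 = 8: 8/1  (≤ bound)
a_1 = 11: 89/11  (≤ bound)
a_2 = 2: 186/23  (≤ bound)
a_3 = 7: 1391/172  (≤ bound)
a_4 = 3: 4359/539  (≤ bound)
a_5 = 7: 31904/3945  (> 1876, stop)

4359/539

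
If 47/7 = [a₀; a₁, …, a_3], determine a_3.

Run the Euclidean algorithm, recording each quotient:
47 ÷ 7 → quotient 6, remainder 5
7 ÷ 5 → quotient 1, remainder 2
5 ÷ 2 → quotient 2, remainder 1
2 ÷ 1 → quotient 2, remainder 0

2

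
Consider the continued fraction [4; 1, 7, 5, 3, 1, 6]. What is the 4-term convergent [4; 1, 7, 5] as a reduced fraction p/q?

200/41

Work from the innermost term outward:
Start with 5.
7 + 1/(5/1) = 7 + 1/5 = 36/5
1 + 1/(36/5) = 1 + 5/36 = 41/36
4 + 1/(41/36) = 4 + 36/41 = 200/41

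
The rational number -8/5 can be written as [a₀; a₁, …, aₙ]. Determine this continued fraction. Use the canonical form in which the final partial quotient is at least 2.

[-2; 2, 2]

⌊-8/5⌋ = -2, remainder 2
⌊5/2⌋ = 2, remainder 1
⌊2/1⌋ = 2, remainder 0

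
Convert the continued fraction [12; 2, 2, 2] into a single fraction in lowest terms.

149/12

Compute successive convergents:
a_0 = 12: 12/1
a_1 = 2: 25/2
a_2 = 2: 62/5
a_3 = 2: 149/12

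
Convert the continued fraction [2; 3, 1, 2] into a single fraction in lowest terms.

a_0 = 2: 2/1
a_1 = 3: 7/3
a_2 = 1: 9/4
a_3 = 2: 25/11

25/11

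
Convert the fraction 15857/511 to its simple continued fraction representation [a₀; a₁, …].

[31; 31, 1, 15]

15857 = 31·511 + 16, so a_0 = 31
511 = 31·16 + 15, so a_1 = 31
16 = 1·15 + 1, so a_2 = 1
15 = 15·1 + 0, so a_3 = 15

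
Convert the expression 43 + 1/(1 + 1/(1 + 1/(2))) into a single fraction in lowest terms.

a_0 = 43: 43/1
a_1 = 1: 44/1
a_2 = 1: 87/2
a_3 = 2: 218/5

218/5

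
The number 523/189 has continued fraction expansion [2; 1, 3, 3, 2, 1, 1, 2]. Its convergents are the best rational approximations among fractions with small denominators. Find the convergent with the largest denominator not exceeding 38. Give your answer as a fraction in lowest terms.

83/30

a_0 = 2: 2/1  (≤ bound)
a_1 = 1: 3/1  (≤ bound)
a_2 = 3: 11/4  (≤ bound)
a_3 = 3: 36/13  (≤ bound)
a_4 = 2: 83/30  (≤ bound)
a_5 = 1: 119/43  (> 38, stop)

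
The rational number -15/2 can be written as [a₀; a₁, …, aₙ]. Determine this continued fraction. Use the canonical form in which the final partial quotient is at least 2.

⌊-15/2⌋ = -8, remainder 1
⌊2/1⌋ = 2, remainder 0

[-8; 2]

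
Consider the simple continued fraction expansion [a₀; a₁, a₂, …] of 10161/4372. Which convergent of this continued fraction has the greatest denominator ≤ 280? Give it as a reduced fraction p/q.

a_0 = 2: 2/1  (≤ bound)
a_1 = 3: 7/3  (≤ bound)
a_2 = 11: 79/34  (≤ bound)
a_3 = 1: 86/37  (≤ bound)
a_4 = 2: 251/108  (≤ bound)
a_5 = 2: 588/253  (≤ bound)
a_6 = 5: 3191/1373  (> 280, stop)

588/253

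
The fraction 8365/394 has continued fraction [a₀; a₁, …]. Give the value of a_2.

3

⌊8365/394⌋ = 21, remainder 91
⌊394/91⌋ = 4, remainder 30
⌊91/30⌋ = 3, remainder 1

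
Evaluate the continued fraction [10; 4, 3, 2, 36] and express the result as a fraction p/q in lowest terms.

Collapse the nested fraction from the inside out:
Start with 36.
2 + 1/(36/1) = 2 + 1/36 = 73/36
3 + 1/(73/36) = 3 + 36/73 = 255/73
4 + 1/(255/73) = 4 + 73/255 = 1093/255
10 + 1/(1093/255) = 10 + 255/1093 = 11185/1093

11185/1093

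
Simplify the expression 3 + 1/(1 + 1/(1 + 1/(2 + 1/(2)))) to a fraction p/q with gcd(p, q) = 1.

43/12

Starting at the tail and folding back:
Start with 2.
2 + 1/(2/1) = 2 + 1/2 = 5/2
1 + 1/(5/2) = 1 + 2/5 = 7/5
1 + 1/(7/5) = 1 + 5/7 = 12/7
3 + 1/(12/7) = 3 + 7/12 = 43/12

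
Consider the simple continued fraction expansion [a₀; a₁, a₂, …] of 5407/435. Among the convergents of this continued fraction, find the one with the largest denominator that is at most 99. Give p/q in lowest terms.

a_0 = 12: 12/1  (≤ bound)
a_1 = 2: 25/2  (≤ bound)
a_2 = 3: 87/7  (≤ bound)
a_3 = 15: 1330/107  (> 99, stop)

87/7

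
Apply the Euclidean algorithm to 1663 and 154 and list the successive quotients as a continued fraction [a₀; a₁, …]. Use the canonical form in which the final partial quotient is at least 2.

[10; 1, 3, 1, 30]

Apply division with remainder until the remainder is 0:
1663 ÷ 154 → quotient 10, remainder 123
154 ÷ 123 → quotient 1, remainder 31
123 ÷ 31 → quotient 3, remainder 30
31 ÷ 30 → quotient 1, remainder 1
30 ÷ 1 → quotient 30, remainder 0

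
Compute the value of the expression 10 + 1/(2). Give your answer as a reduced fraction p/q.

21/2

Work from the innermost term outward:
Start with 2.
10 + 1/(2/1) = 10 + 1/2 = 21/2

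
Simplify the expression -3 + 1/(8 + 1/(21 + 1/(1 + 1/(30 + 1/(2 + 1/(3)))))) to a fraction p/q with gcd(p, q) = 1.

Start with 3.
2 + 1/(3/1) = 2 + 1/3 = 7/3
30 + 1/(7/3) = 30 + 3/7 = 213/7
1 + 1/(213/7) = 1 + 7/213 = 220/213
21 + 1/(220/213) = 21 + 213/220 = 4833/220
8 + 1/(4833/220) = 8 + 220/4833 = 38884/4833
-3 + 1/(38884/4833) = -3 + 4833/38884 = -111819/38884

-111819/38884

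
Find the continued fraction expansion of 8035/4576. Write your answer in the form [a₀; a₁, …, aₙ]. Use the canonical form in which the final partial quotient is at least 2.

[1; 1, 3, 10, 2, 1, 11, 3]

8035 = 1·4576 + 3459, so a_0 = 1
4576 = 1·3459 + 1117, so a_1 = 1
3459 = 3·1117 + 108, so a_2 = 3
1117 = 10·108 + 37, so a_3 = 10
108 = 2·37 + 34, so a_4 = 2
37 = 1·34 + 3, so a_5 = 1
34 = 11·3 + 1, so a_6 = 11
3 = 3·1 + 0, so a_7 = 3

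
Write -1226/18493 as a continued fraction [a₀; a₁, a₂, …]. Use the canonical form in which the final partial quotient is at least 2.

Run the Euclidean algorithm, recording each quotient:
-1226 = -1·18493 + 17267, so a_0 = -1
18493 = 1·17267 + 1226, so a_1 = 1
17267 = 14·1226 + 103, so a_2 = 14
1226 = 11·103 + 93, so a_3 = 11
103 = 1·93 + 10, so a_4 = 1
93 = 9·10 + 3, so a_5 = 9
10 = 3·3 + 1, so a_6 = 3
3 = 3·1 + 0, so a_7 = 3

[-1; 1, 14, 11, 1, 9, 3, 3]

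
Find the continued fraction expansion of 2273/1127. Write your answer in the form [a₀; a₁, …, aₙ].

Run the Euclidean algorithm, recording each quotient:
2273 = 2·1127 + 19, so a_0 = 2
1127 = 59·19 + 6, so a_1 = 59
19 = 3·6 + 1, so a_2 = 3
6 = 6·1 + 0, so a_3 = 6

[2; 59, 3, 6]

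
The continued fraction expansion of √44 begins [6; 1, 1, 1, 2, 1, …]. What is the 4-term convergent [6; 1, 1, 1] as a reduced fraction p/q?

a_0 = 6: 6/1
a_1 = 1: 7/1
a_2 = 1: 13/2
a_3 = 1: 20/3

20/3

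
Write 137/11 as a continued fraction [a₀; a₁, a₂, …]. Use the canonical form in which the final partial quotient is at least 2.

137 ÷ 11 → quotient 12, remainder 5
11 ÷ 5 → quotient 2, remainder 1
5 ÷ 1 → quotient 5, remainder 0

[12; 2, 5]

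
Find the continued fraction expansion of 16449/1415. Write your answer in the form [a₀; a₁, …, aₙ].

[11; 1, 1, 1, 1, 1, 58, 3]

Run the Euclidean algorithm, recording each quotient:
16449 = 11·1415 + 884, so a_0 = 11
1415 = 1·884 + 531, so a_1 = 1
884 = 1·531 + 353, so a_2 = 1
531 = 1·353 + 178, so a_3 = 1
353 = 1·178 + 175, so a_4 = 1
178 = 1·175 + 3, so a_5 = 1
175 = 58·3 + 1, so a_6 = 58
3 = 3·1 + 0, so a_7 = 3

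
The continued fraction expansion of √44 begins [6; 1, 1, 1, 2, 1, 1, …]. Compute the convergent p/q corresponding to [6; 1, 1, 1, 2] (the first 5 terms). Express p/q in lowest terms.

53/8

Work from the innermost term outward:
Start with 2.
1 + 1/(2/1) = 1 + 1/2 = 3/2
1 + 1/(3/2) = 1 + 2/3 = 5/3
1 + 1/(5/3) = 1 + 3/5 = 8/5
6 + 1/(8/5) = 6 + 5/8 = 53/8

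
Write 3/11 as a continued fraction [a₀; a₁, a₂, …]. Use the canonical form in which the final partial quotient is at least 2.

3 ÷ 11 → quotient 0, remainder 3
11 ÷ 3 → quotient 3, remainder 2
3 ÷ 2 → quotient 1, remainder 1
2 ÷ 1 → quotient 2, remainder 0

[0; 3, 1, 2]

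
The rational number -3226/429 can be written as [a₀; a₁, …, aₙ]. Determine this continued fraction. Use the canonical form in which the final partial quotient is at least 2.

[-8; 2, 12, 8, 2]

⌊-3226/429⌋ = -8, remainder 206
⌊429/206⌋ = 2, remainder 17
⌊206/17⌋ = 12, remainder 2
⌊17/2⌋ = 8, remainder 1
⌊2/1⌋ = 2, remainder 0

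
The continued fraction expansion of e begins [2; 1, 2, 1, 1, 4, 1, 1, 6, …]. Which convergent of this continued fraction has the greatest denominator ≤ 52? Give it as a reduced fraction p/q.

List convergents until the denominator exceeds the bound:
a_0 = 2: 2/1  (≤ bound)
a_1 = 1: 3/1  (≤ bound)
a_2 = 2: 8/3  (≤ bound)
a_3 = 1: 11/4  (≤ bound)
a_4 = 1: 19/7  (≤ bound)
a_5 = 4: 87/32  (≤ bound)
a_6 = 1: 106/39  (≤ bound)
a_7 = 1: 193/71  (> 52, stop)

106/39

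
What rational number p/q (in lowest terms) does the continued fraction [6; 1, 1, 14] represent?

Start with 14.
1 + 1/(14/1) = 1 + 1/14 = 15/14
1 + 1/(15/14) = 1 + 14/15 = 29/15
6 + 1/(29/15) = 6 + 15/29 = 189/29

189/29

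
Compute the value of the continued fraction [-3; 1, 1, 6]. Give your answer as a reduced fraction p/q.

-32/13

Start with 6.
1 + 1/(6/1) = 1 + 1/6 = 7/6
1 + 1/(7/6) = 1 + 6/7 = 13/7
-3 + 1/(13/7) = -3 + 7/13 = -32/13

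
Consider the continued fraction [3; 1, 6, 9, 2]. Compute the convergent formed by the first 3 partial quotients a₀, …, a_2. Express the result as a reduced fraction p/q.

Compute successive convergents:
a_0 = 3: 3/1
a_1 = 1: 4/1
a_2 = 6: 27/7

27/7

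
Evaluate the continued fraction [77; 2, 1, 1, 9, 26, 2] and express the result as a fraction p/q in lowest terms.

197669/2554

a_0 = 77: 77/1
a_1 = 2: 155/2
a_2 = 1: 232/3
a_3 = 1: 387/5
a_4 = 9: 3715/48
a_5 = 26: 96977/1253
a_6 = 2: 197669/2554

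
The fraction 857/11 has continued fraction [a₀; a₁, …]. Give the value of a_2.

10

⌊857/11⌋ = 77, remainder 10
⌊11/10⌋ = 1, remainder 1
⌊10/1⌋ = 10, remainder 0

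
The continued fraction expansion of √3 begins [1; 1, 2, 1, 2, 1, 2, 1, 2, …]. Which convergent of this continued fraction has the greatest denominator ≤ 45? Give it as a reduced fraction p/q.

a_0 = 1: 1/1  (≤ bound)
a_1 = 1: 2/1  (≤ bound)
a_2 = 2: 5/3  (≤ bound)
a_3 = 1: 7/4  (≤ bound)
a_4 = 2: 19/11  (≤ bound)
a_5 = 1: 26/15  (≤ bound)
a_6 = 2: 71/41  (≤ bound)
a_7 = 1: 97/56  (> 45, stop)

71/41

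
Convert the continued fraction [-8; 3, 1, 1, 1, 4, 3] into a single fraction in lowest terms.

Use the convergent recurrence hₖ = aₖ·hₖ₋₁ + hₖ₋₂ (and likewise for the denominators kₖ):
a_0 = -8: -8/1
a_1 = 3: -23/3
a_2 = 1: -31/4
a_3 = 1: -54/7
a_4 = 1: -85/11
a_5 = 4: -394/51
a_6 = 3: -1267/164

-1267/164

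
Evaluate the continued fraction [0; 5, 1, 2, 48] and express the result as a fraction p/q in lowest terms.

145/822

Build up convergents one term at a time:
a_0 = 0: 0/1
a_1 = 5: 1/5
a_2 = 1: 1/6
a_3 = 2: 3/17
a_4 = 48: 145/822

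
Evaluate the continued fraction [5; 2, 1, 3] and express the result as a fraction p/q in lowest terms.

a_0 = 5: 5/1
a_1 = 2: 11/2
a_2 = 1: 16/3
a_3 = 3: 59/11

59/11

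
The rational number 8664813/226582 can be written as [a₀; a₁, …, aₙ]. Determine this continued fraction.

[38; 4, 7, 56, 13, 1, 9]

Repeatedly divide and take the remainder:
⌊8664813/226582⌋ = 38, remainder 54697
⌊226582/54697⌋ = 4, remainder 7794
⌊54697/7794⌋ = 7, remainder 139
⌊7794/139⌋ = 56, remainder 10
⌊139/10⌋ = 13, remainder 9
⌊10/9⌋ = 1, remainder 1
⌊9/1⌋ = 9, remainder 0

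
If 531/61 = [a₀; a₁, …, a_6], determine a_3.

⌊531/61⌋ = 8, remainder 43
⌊61/43⌋ = 1, remainder 18
⌊43/18⌋ = 2, remainder 7
⌊18/7⌋ = 2, remainder 4

2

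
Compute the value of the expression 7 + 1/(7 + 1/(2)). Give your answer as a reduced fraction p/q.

107/15

Start with 2.
7 + 1/(2/1) = 7 + 1/2 = 15/2
7 + 1/(15/2) = 7 + 2/15 = 107/15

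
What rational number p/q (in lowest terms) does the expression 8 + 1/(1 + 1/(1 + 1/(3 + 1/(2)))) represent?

137/16

Start with 2.
3 + 1/(2/1) = 3 + 1/2 = 7/2
1 + 1/(7/2) = 1 + 2/7 = 9/7
1 + 1/(9/7) = 1 + 7/9 = 16/9
8 + 1/(16/9) = 8 + 9/16 = 137/16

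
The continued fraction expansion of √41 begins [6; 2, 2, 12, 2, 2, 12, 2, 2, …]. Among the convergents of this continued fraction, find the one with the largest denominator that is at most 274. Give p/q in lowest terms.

List convergents until the denominator exceeds the bound:
a_0 = 6: 6/1  (≤ bound)
a_1 = 2: 13/2  (≤ bound)
a_2 = 2: 32/5  (≤ bound)
a_3 = 12: 397/62  (≤ bound)
a_4 = 2: 826/129  (≤ bound)
a_5 = 2: 2049/320  (> 274, stop)

826/129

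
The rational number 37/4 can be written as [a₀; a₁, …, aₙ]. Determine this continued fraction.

Apply division with remainder until the remainder is 0:
37 ÷ 4 → quotient 9, remainder 1
4 ÷ 1 → quotient 4, remainder 0

[9; 4]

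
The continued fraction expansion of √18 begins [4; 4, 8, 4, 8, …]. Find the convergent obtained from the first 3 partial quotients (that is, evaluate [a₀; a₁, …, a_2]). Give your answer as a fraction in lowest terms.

140/33

Start with 8.
4 + 1/(8/1) = 4 + 1/8 = 33/8
4 + 1/(33/8) = 4 + 8/33 = 140/33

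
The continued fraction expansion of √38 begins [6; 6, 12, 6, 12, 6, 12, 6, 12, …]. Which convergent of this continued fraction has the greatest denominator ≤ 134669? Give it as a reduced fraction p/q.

202501/32850

a_0 = 6: 6/1  (≤ bound)
a_1 = 6: 37/6  (≤ bound)
a_2 = 12: 450/73  (≤ bound)
a_3 = 6: 2737/444  (≤ bound)
a_4 = 12: 33294/5401  (≤ bound)
a_5 = 6: 202501/32850  (≤ bound)
a_6 = 12: 2463306/399601  (> 134669, stop)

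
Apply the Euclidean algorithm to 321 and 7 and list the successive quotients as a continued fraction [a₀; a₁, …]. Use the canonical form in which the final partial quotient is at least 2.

[45; 1, 6]

⌊321/7⌋ = 45, remainder 6
⌊7/6⌋ = 1, remainder 1
⌊6/1⌋ = 6, remainder 0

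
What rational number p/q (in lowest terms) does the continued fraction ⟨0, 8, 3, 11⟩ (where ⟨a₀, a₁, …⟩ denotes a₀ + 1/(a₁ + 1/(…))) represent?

Start with 11.
3 + 1/(11/1) = 3 + 1/11 = 34/11
8 + 1/(34/11) = 8 + 11/34 = 283/34
0 + 1/(283/34) = 0 + 34/283 = 34/283

34/283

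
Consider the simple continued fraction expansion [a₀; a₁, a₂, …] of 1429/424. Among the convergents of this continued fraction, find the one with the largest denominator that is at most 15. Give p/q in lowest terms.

a_0 = 3: 3/1  (≤ bound)
a_1 = 2: 7/2  (≤ bound)
a_2 = 1: 10/3  (≤ bound)
a_3 = 2: 27/8  (≤ bound)
a_4 = 2: 64/19  (> 15, stop)

27/8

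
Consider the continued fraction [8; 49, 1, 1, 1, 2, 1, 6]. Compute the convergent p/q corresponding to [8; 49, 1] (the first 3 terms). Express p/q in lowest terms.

a_0 = 8: 8/1
a_1 = 49: 393/49
a_2 = 1: 401/50

401/50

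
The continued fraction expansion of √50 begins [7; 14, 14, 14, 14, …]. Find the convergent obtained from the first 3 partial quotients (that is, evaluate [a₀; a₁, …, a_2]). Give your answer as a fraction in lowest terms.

1393/197

Collapse the nested fraction from the inside out:
Start with 14.
14 + 1/(14/1) = 14 + 1/14 = 197/14
7 + 1/(197/14) = 7 + 14/197 = 1393/197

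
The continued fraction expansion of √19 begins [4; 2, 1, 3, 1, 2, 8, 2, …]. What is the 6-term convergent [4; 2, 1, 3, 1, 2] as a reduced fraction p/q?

a_0 = 4: 4/1
a_1 = 2: 9/2
a_2 = 1: 13/3
a_3 = 3: 48/11
a_4 = 1: 61/14
a_5 = 2: 170/39

170/39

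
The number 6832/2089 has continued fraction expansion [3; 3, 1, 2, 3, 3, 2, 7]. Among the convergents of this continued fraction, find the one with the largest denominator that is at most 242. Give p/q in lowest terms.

a_0 = 3: 3/1  (≤ bound)
a_1 = 3: 10/3  (≤ bound)
a_2 = 1: 13/4  (≤ bound)
a_3 = 2: 36/11  (≤ bound)
a_4 = 3: 121/37  (≤ bound)
a_5 = 3: 399/122  (≤ bound)
a_6 = 2: 919/281  (> 242, stop)

399/122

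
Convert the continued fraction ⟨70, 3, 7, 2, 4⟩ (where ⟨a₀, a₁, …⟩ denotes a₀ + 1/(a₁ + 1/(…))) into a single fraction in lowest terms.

14767/210

Start with 4.
2 + 1/(4/1) = 2 + 1/4 = 9/4
7 + 1/(9/4) = 7 + 4/9 = 67/9
3 + 1/(67/9) = 3 + 9/67 = 210/67
70 + 1/(210/67) = 70 + 67/210 = 14767/210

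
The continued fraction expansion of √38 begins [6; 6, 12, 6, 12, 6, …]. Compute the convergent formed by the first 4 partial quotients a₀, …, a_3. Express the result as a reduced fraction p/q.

Starting at the tail and folding back:
Start with 6.
12 + 1/(6/1) = 12 + 1/6 = 73/6
6 + 1/(73/6) = 6 + 6/73 = 444/73
6 + 1/(444/73) = 6 + 73/444 = 2737/444

2737/444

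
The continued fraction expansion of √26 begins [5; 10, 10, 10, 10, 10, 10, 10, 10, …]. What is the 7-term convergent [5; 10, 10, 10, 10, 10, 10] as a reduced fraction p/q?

5357035/1050601

Collapse the nested fraction from the inside out:
Start with 10.
10 + 1/(10/1) = 10 + 1/10 = 101/10
10 + 1/(101/10) = 10 + 10/101 = 1020/101
10 + 1/(1020/101) = 10 + 101/1020 = 10301/1020
10 + 1/(10301/1020) = 10 + 1020/10301 = 104030/10301
10 + 1/(104030/10301) = 10 + 10301/104030 = 1050601/104030
5 + 1/(1050601/104030) = 5 + 104030/1050601 = 5357035/1050601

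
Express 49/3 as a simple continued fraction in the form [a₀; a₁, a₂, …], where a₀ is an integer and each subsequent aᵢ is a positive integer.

[16; 3]

49 = 16·3 + 1, so a_0 = 16
3 = 3·1 + 0, so a_1 = 3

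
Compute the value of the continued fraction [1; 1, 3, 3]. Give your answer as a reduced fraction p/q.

Start with 3.
3 + 1/(3/1) = 3 + 1/3 = 10/3
1 + 1/(10/3) = 1 + 3/10 = 13/10
1 + 1/(13/10) = 1 + 10/13 = 23/13

23/13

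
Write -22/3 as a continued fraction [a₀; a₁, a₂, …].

[-8; 1, 2]

-22 = -8·3 + 2, so a_0 = -8
3 = 1·2 + 1, so a_1 = 1
2 = 2·1 + 0, so a_2 = 2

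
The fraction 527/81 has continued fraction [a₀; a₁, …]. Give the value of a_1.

1

Apply division with remainder until the remainder is 0:
⌊527/81⌋ = 6, remainder 41
⌊81/41⌋ = 1, remainder 40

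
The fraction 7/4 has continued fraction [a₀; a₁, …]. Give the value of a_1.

1

7 = 1·4 + 3, so a_0 = 1
4 = 1·3 + 1, so a_1 = 1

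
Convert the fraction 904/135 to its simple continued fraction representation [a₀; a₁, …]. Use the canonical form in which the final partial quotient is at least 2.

Repeatedly divide and take the remainder:
⌊904/135⌋ = 6, remainder 94
⌊135/94⌋ = 1, remainder 41
⌊94/41⌋ = 2, remainder 12
⌊41/12⌋ = 3, remainder 5
⌊12/5⌋ = 2, remainder 2
⌊5/2⌋ = 2, remainder 1
⌊2/1⌋ = 2, remainder 0

[6; 1, 2, 3, 2, 2, 2]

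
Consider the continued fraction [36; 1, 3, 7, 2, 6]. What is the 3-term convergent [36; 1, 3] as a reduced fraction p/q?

147/4

a_0 = 36: 36/1
a_1 = 1: 37/1
a_2 = 3: 147/4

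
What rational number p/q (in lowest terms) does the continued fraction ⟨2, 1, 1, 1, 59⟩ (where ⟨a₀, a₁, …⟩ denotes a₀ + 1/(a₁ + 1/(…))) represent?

Build up convergents one term at a time:
a_0 = 2: 2/1
a_1 = 1: 3/1
a_2 = 1: 5/2
a_3 = 1: 8/3
a_4 = 59: 477/179

477/179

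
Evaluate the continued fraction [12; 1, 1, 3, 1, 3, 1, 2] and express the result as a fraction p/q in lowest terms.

Starting at the tail and folding back:
Start with 2.
1 + 1/(2/1) = 1 + 1/2 = 3/2
3 + 1/(3/2) = 3 + 2/3 = 11/3
1 + 1/(11/3) = 1 + 3/11 = 14/11
3 + 1/(14/11) = 3 + 11/14 = 53/14
1 + 1/(53/14) = 1 + 14/53 = 67/53
1 + 1/(67/53) = 1 + 53/67 = 120/67
12 + 1/(120/67) = 12 + 67/120 = 1507/120

1507/120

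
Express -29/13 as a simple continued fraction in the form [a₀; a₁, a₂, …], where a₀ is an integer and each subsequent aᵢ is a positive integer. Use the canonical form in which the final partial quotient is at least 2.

[-3; 1, 3, 3]

-29 ÷ 13 → quotient -3, remainder 10
13 ÷ 10 → quotient 1, remainder 3
10 ÷ 3 → quotient 3, remainder 1
3 ÷ 1 → quotient 3, remainder 0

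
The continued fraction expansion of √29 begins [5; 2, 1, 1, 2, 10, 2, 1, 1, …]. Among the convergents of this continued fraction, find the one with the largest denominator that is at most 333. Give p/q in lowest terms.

List convergents until the denominator exceeds the bound:
a_0 = 5: 5/1  (≤ bound)
a_1 = 2: 11/2  (≤ bound)
a_2 = 1: 16/3  (≤ bound)
a_3 = 1: 27/5  (≤ bound)
a_4 = 2: 70/13  (≤ bound)
a_5 = 10: 727/135  (≤ bound)
a_6 = 2: 1524/283  (≤ bound)
a_7 = 1: 2251/418  (> 333, stop)

1524/283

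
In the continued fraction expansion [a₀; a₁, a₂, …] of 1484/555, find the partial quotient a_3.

15

⌊1484/555⌋ = 2, remainder 374
⌊555/374⌋ = 1, remainder 181
⌊374/181⌋ = 2, remainder 12
⌊181/12⌋ = 15, remainder 1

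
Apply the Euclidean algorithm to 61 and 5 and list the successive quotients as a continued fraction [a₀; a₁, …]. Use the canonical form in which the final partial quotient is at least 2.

⌊61/5⌋ = 12, remainder 1
⌊5/1⌋ = 5, remainder 0

[12; 5]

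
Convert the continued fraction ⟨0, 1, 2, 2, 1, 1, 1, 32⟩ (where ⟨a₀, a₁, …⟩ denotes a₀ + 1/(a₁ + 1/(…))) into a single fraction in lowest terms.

Starting at the tail and folding back:
Start with 32.
1 + 1/(32/1) = 1 + 1/32 = 33/32
1 + 1/(33/32) = 1 + 32/33 = 65/33
1 + 1/(65/33) = 1 + 33/65 = 98/65
2 + 1/(98/65) = 2 + 65/98 = 261/98
2 + 1/(261/98) = 2 + 98/261 = 620/261
1 + 1/(620/261) = 1 + 261/620 = 881/620
0 + 1/(881/620) = 0 + 620/881 = 620/881

620/881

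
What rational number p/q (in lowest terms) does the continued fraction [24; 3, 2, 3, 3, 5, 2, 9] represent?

Starting at the tail and folding back:
Start with 9.
2 + 1/(9/1) = 2 + 1/9 = 19/9
5 + 1/(19/9) = 5 + 9/19 = 104/19
3 + 1/(104/19) = 3 + 19/104 = 331/104
3 + 1/(331/104) = 3 + 104/331 = 1097/331
2 + 1/(1097/331) = 2 + 331/1097 = 2525/1097
3 + 1/(2525/1097) = 3 + 1097/2525 = 8672/2525
24 + 1/(8672/2525) = 24 + 2525/8672 = 210653/8672

210653/8672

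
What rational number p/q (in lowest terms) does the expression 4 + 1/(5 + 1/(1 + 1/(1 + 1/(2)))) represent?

Use the convergent recurrence hₖ = aₖ·hₖ₋₁ + hₖ₋₂ (and likewise for the denominators kₖ):
a_0 = 4: 4/1
a_1 = 5: 21/5
a_2 = 1: 25/6
a_3 = 1: 46/11
a_4 = 2: 117/28

117/28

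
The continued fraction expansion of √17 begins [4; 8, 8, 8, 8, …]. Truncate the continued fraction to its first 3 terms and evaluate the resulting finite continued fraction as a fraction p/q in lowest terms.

268/65

Starting at the tail and folding back:
Start with 8.
8 + 1/(8/1) = 8 + 1/8 = 65/8
4 + 1/(65/8) = 4 + 8/65 = 268/65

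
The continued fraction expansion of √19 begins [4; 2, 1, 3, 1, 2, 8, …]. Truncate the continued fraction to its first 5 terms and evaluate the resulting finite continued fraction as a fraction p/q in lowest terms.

61/14

Start with 1.
3 + 1/(1/1) = 3 + 1/1 = 4/1
1 + 1/(4/1) = 1 + 1/4 = 5/4
2 + 1/(5/4) = 2 + 4/5 = 14/5
4 + 1/(14/5) = 4 + 5/14 = 61/14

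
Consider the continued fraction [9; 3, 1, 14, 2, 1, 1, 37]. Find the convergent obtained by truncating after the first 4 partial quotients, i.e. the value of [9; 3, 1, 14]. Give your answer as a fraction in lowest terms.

Starting at the tail and folding back:
Start with 14.
1 + 1/(14/1) = 1 + 1/14 = 15/14
3 + 1/(15/14) = 3 + 14/15 = 59/15
9 + 1/(59/15) = 9 + 15/59 = 546/59

546/59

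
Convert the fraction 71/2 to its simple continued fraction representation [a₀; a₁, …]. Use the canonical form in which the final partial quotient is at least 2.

Run the Euclidean algorithm, recording each quotient:
71 = 35·2 + 1, so a_0 = 35
2 = 2·1 + 0, so a_1 = 2

[35; 2]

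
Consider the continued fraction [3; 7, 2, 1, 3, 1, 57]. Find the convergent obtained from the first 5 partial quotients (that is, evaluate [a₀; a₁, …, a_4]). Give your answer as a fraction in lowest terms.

Start with 3.
1 + 1/(3/1) = 1 + 1/3 = 4/3
2 + 1/(4/3) = 2 + 3/4 = 11/4
7 + 1/(11/4) = 7 + 4/11 = 81/11
3 + 1/(81/11) = 3 + 11/81 = 254/81

254/81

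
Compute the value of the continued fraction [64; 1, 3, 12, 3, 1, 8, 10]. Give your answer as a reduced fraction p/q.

Build up convergents one term at a time:
a_0 = 64: 64/1
a_1 = 1: 65/1
a_2 = 3: 259/4
a_3 = 12: 3173/49
a_4 = 3: 9778/151
a_5 = 1: 12951/200
a_6 = 8: 113386/1751
a_7 = 10: 1146811/17710

1146811/17710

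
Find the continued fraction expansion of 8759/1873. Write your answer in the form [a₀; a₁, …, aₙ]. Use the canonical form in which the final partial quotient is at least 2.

8759 ÷ 1873 → quotient 4, remainder 1267
1873 ÷ 1267 → quotient 1, remainder 606
1267 ÷ 606 → quotient 2, remainder 55
606 ÷ 55 → quotient 11, remainder 1
55 ÷ 1 → quotient 55, remainder 0

[4; 1, 2, 11, 55]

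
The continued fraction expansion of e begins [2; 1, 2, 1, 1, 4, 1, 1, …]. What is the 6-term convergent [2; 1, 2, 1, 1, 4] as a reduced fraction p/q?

a_0 = 2: 2/1
a_1 = 1: 3/1
a_2 = 2: 8/3
a_3 = 1: 11/4
a_4 = 1: 19/7
a_5 = 4: 87/32

87/32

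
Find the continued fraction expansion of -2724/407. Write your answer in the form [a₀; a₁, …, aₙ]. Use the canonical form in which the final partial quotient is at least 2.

-2724 ÷ 407 → quotient -7, remainder 125
407 ÷ 125 → quotient 3, remainder 32
125 ÷ 32 → quotient 3, remainder 29
32 ÷ 29 → quotient 1, remainder 3
29 ÷ 3 → quotient 9, remainder 2
3 ÷ 2 → quotient 1, remainder 1
2 ÷ 1 → quotient 2, remainder 0

[-7; 3, 3, 1, 9, 1, 2]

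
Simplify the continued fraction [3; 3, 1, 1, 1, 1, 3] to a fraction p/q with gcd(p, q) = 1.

Start with 3.
1 + 1/(3/1) = 1 + 1/3 = 4/3
1 + 1/(4/3) = 1 + 3/4 = 7/4
1 + 1/(7/4) = 1 + 4/7 = 11/7
1 + 1/(11/7) = 1 + 7/11 = 18/11
3 + 1/(18/11) = 3 + 11/18 = 65/18
3 + 1/(65/18) = 3 + 18/65 = 213/65

213/65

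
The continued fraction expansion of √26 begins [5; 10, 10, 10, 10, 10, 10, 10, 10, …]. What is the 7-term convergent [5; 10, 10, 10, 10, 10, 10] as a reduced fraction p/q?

Build up convergents one term at a time:
a_0 = 5: 5/1
a_1 = 10: 51/10
a_2 = 10: 515/101
a_3 = 10: 5201/1020
a_4 = 10: 52525/10301
a_5 = 10: 530451/104030
a_6 = 10: 5357035/1050601

5357035/1050601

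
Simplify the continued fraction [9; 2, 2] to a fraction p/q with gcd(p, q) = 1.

Start with 2.
2 + 1/(2/1) = 2 + 1/2 = 5/2
9 + 1/(5/2) = 9 + 2/5 = 47/5

47/5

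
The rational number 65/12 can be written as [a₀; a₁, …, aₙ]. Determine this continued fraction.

[5; 2, 2, 2]

Apply division with remainder until the remainder is 0:
65 = 5·12 + 5, so a_0 = 5
12 = 2·5 + 2, so a_1 = 2
5 = 2·2 + 1, so a_2 = 2
2 = 2·1 + 0, so a_3 = 2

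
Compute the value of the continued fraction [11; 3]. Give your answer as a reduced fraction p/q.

34/3

Collapse the nested fraction from the inside out:
Start with 3.
11 + 1/(3/1) = 11 + 1/3 = 34/3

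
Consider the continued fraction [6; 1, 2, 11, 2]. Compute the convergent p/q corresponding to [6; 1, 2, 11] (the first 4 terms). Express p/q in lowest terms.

227/34

Use the convergent recurrence hₖ = aₖ·hₖ₋₁ + hₖ₋₂ (and likewise for the denominators kₖ):
a_0 = 6: 6/1
a_1 = 1: 7/1
a_2 = 2: 20/3
a_3 = 11: 227/34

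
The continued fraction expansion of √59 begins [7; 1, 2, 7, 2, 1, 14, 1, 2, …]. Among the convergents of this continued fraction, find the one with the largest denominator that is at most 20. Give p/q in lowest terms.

a_0 = 7: 7/1  (≤ bound)
a_1 = 1: 8/1  (≤ bound)
a_2 = 2: 23/3  (≤ bound)
a_3 = 7: 169/22  (> 20, stop)

23/3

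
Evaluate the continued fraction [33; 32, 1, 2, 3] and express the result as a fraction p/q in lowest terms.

Work from the innermost term outward:
Start with 3.
2 + 1/(3/1) = 2 + 1/3 = 7/3
1 + 1/(7/3) = 1 + 3/7 = 10/7
32 + 1/(10/7) = 32 + 7/10 = 327/10
33 + 1/(327/10) = 33 + 10/327 = 10801/327

10801/327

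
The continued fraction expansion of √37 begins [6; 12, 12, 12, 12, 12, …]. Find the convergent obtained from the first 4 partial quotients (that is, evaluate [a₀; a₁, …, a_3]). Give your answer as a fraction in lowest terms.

Work from the innermost term outward:
Start with 12.
12 + 1/(12/1) = 12 + 1/12 = 145/12
12 + 1/(145/12) = 12 + 12/145 = 1752/145
6 + 1/(1752/145) = 6 + 145/1752 = 10657/1752

10657/1752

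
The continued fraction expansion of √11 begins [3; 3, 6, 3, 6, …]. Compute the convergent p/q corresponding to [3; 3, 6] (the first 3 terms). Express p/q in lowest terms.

Start with 6.
3 + 1/(6/1) = 3 + 1/6 = 19/6
3 + 1/(19/6) = 3 + 6/19 = 63/19

63/19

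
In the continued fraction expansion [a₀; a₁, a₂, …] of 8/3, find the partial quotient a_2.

8 = 2·3 + 2, so a_0 = 2
3 = 1·2 + 1, so a_1 = 1
2 = 2·1 + 0, so a_2 = 2

2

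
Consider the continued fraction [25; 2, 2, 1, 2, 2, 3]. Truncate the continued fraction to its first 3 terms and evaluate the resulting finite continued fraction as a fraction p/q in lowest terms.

Start with 2.
2 + 1/(2/1) = 2 + 1/2 = 5/2
25 + 1/(5/2) = 25 + 2/5 = 127/5

127/5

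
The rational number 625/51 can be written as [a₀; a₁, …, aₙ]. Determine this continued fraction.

[12; 3, 1, 12]

625 = 12·51 + 13, so a_0 = 12
51 = 3·13 + 12, so a_1 = 3
13 = 1·12 + 1, so a_2 = 1
12 = 12·1 + 0, so a_3 = 12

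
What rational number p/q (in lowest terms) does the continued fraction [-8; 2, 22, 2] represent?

Work from the innermost term outward:
Start with 2.
22 + 1/(2/1) = 22 + 1/2 = 45/2
2 + 1/(45/2) = 2 + 2/45 = 92/45
-8 + 1/(92/45) = -8 + 45/92 = -691/92

-691/92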